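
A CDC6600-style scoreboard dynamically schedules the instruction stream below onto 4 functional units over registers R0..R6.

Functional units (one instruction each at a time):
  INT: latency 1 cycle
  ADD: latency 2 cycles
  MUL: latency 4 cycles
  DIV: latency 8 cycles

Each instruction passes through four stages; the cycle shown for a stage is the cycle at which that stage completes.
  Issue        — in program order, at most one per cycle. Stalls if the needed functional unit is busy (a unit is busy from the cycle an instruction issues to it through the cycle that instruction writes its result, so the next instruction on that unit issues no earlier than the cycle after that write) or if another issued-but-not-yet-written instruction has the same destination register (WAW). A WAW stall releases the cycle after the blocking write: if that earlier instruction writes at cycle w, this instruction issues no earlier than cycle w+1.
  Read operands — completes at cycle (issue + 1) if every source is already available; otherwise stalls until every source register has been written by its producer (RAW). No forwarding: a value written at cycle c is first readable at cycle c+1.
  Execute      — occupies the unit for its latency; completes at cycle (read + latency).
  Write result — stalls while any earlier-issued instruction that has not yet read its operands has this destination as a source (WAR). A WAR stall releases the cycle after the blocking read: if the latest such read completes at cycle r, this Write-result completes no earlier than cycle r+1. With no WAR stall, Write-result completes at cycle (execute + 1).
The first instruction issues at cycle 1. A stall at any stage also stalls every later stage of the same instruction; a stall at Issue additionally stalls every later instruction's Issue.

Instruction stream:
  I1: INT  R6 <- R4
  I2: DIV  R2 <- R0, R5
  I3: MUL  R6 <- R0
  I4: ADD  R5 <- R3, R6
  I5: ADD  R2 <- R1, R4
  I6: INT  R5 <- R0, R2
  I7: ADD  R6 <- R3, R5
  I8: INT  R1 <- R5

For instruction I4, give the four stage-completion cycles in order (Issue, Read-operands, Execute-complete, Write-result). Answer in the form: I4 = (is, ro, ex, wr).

I4 = (6, 12, 14, 15)

  I1 | 1 | 2 | 3 | 4
  I2 | 2 | 3 | 11 | 12
  I3 | 5 | 6 | 10 | 11   WAW R6: wait I1 write@4
  I4 | 6 | 12 | 14 | 15   RAW R6: wait I3 write@11
  I5 | 16 | 17 | 19 | 20   struct: ADD busy until I4 writes@15
  I6 | 17 | 21 | 22 | 23   RAW R2: wait I5 write@20
  I7 | 21 | 24 | 26 | 27   struct: ADD busy until I5 writes@20 · RAW R5: wait I6 write@23
  I8 | 24 | 25 | 26 | 27   struct: INT busy until I6 writes@23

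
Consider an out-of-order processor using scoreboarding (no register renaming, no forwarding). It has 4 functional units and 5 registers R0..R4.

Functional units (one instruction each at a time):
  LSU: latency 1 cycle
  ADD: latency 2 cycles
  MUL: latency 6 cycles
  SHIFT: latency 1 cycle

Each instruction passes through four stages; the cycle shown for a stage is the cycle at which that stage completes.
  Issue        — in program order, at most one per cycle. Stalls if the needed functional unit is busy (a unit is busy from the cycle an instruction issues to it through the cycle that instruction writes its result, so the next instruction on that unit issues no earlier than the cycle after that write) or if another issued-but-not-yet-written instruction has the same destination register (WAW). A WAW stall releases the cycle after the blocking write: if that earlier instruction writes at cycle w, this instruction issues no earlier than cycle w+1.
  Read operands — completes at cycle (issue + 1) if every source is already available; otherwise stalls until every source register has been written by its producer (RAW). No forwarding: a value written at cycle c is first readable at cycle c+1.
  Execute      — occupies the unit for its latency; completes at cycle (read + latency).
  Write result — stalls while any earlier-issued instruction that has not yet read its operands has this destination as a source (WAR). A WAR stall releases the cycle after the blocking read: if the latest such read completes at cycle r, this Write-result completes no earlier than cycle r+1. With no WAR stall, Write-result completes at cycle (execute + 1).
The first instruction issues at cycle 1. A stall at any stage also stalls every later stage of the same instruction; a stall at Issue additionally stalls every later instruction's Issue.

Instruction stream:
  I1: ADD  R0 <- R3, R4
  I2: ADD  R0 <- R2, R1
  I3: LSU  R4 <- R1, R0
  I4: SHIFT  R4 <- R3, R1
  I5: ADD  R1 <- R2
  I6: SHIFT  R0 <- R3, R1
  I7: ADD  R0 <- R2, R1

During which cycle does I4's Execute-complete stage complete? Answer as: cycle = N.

I1  is:1  ro:2  ex:4  wr:5
I2  is:6  ro:7  ex:9  wr:10  — struct: ADD busy until I1 writes@5
I3  is:7  ro:11  ex:12  wr:13  — RAW R0: wait I2 write@10
I4  is:14  ro:15  ex:16  wr:17  — WAW R4: wait I3 write@13
I5  is:15  ro:16  ex:18  wr:19
I6  is:18  ro:20  ex:21  wr:22  — struct: SHIFT busy until I4 writes@17, RAW R1: wait I5 write@19
I7  is:23  ro:24  ex:26  wr:27  — WAW R0: wait I6 write@22

cycle = 16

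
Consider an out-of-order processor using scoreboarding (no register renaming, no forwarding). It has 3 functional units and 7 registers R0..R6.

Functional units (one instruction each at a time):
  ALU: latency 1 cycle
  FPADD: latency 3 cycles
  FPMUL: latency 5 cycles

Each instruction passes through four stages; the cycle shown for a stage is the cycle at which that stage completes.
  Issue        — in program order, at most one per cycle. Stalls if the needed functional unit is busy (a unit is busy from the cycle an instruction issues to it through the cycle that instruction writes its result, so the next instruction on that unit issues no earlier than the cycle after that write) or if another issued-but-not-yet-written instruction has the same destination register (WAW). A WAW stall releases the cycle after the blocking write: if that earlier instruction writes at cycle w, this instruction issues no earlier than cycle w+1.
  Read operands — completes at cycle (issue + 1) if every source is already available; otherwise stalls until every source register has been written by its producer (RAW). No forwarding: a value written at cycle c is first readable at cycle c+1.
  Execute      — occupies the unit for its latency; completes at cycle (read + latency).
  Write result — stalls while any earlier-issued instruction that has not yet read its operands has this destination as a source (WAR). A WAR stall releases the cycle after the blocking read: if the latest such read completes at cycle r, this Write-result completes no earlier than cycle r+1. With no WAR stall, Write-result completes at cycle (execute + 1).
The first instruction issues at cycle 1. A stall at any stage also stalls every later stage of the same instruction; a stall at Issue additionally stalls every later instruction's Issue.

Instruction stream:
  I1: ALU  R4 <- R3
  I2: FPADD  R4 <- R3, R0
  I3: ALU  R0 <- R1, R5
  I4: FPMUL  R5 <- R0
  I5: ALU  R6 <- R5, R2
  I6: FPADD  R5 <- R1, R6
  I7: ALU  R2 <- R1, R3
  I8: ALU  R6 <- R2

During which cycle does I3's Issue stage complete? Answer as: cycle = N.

cycle = 6

t=1  issue I1 (ALU)
t=2  I1 read-ops
t=3  I1 finished on ALU
t=4  I1→R4
t=5  issue I2 (FPADD)
t=6  I2 read-ops, issue I3 (ALU)
t=7  I3 read-ops, issue I4 (FPMUL)
t=8  I3 finished on ALU
t=9  I2 finished on FPADD, I3→R0
t=10  I2→R4, I4 read-ops, issue I5 (ALU)
t=15  I4 finished on FPMUL
t=16  I4→R5
t=17  I5 read-ops, issue I6 (FPADD)
t=18  I5 finished on ALU
t=19  I5→R6
t=20  I6 read-ops, issue I7 (ALU)
t=21  I7 read-ops
t=22  I7 finished on ALU
t=23  I6 finished on FPADD, I7→R2
t=24  I6→R5, issue I8 (ALU)
t=25  I8 read-ops
t=26  I8 finished on ALU
t=27  I8→R6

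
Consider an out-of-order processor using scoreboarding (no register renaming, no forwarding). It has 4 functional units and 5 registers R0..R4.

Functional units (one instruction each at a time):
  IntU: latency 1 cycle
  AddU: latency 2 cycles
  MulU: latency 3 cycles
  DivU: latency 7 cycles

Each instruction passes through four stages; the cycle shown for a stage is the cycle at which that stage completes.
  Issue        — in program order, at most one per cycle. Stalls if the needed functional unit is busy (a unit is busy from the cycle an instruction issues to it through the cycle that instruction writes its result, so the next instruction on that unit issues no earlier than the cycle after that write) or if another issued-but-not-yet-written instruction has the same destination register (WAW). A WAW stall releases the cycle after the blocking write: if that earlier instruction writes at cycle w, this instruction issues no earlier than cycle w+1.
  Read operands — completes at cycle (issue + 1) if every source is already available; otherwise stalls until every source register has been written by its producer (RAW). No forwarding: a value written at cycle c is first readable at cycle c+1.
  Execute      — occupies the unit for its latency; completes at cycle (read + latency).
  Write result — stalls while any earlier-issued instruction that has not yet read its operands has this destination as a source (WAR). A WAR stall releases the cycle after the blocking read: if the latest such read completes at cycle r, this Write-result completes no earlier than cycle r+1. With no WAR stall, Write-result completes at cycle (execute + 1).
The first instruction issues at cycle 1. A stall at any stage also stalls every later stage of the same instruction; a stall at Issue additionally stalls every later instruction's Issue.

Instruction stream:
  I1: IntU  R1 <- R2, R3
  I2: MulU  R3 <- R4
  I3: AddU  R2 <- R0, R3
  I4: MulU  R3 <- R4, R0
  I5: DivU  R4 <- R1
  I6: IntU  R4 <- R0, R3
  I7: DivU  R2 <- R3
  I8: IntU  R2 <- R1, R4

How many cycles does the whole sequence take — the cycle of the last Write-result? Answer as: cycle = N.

I1  is:1  ro:2  ex:3  wr:4
I2  is:2  ro:3  ex:6  wr:7
I3  is:3  ro:8  ex:10  wr:11  — RAW R3: wait I2 write@7
I4  is:8  ro:9  ex:12  wr:13  — struct: MulU busy until I2 writes@7
I5  is:9  ro:10  ex:17  wr:18
I6  is:19  ro:20  ex:21  wr:22  — WAW R4: wait I5 write@18
I7  is:20  ro:21  ex:28  wr:29
I8  is:30  ro:31  ex:32  wr:33  — WAW R2: wait I7 write@29

cycle = 33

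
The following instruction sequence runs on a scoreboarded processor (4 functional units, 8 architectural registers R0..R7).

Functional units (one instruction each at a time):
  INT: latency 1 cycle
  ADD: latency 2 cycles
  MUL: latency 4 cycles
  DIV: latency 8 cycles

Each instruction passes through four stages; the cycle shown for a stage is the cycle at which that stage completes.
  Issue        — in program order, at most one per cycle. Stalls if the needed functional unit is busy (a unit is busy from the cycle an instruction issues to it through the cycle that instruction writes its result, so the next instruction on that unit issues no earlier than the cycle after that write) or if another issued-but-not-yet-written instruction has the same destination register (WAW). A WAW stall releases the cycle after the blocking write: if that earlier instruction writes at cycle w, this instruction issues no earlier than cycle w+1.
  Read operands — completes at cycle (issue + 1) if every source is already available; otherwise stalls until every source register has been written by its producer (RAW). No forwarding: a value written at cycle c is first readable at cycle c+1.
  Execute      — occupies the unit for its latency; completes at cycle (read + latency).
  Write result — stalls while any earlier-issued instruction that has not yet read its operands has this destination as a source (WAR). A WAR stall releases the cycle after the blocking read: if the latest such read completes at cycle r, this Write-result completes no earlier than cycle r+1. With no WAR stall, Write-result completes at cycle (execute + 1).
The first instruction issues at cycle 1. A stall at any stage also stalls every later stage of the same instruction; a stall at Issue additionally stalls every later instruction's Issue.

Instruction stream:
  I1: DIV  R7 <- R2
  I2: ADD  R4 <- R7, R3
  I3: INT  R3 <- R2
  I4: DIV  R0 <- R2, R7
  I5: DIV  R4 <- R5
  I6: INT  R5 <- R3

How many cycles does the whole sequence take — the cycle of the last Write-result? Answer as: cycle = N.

cycle 1: I1 dispatched to DIV
cycle 2: I1 operands ready; I2 dispatched to ADD
cycle 3: I3 dispatched to INT
cycle 4: I3 operands ready
cycle 5: I3 complete
cycle 10: I1 complete
cycle 11: R7←I1
cycle 12: I2 operands ready; I4 dispatched to DIV
cycle 13: R3←I3; I4 operands ready
cycle 14: I2 complete
cycle 15: R4←I2
cycle 21: I4 complete
cycle 22: R0←I4
cycle 23: I5 dispatched to DIV
cycle 24: I5 operands ready; I6 dispatched to INT
cycle 25: I6 operands ready
cycle 26: I6 complete
cycle 27: R5←I6
cycle 32: I5 complete
cycle 33: R4←I5

cycle = 33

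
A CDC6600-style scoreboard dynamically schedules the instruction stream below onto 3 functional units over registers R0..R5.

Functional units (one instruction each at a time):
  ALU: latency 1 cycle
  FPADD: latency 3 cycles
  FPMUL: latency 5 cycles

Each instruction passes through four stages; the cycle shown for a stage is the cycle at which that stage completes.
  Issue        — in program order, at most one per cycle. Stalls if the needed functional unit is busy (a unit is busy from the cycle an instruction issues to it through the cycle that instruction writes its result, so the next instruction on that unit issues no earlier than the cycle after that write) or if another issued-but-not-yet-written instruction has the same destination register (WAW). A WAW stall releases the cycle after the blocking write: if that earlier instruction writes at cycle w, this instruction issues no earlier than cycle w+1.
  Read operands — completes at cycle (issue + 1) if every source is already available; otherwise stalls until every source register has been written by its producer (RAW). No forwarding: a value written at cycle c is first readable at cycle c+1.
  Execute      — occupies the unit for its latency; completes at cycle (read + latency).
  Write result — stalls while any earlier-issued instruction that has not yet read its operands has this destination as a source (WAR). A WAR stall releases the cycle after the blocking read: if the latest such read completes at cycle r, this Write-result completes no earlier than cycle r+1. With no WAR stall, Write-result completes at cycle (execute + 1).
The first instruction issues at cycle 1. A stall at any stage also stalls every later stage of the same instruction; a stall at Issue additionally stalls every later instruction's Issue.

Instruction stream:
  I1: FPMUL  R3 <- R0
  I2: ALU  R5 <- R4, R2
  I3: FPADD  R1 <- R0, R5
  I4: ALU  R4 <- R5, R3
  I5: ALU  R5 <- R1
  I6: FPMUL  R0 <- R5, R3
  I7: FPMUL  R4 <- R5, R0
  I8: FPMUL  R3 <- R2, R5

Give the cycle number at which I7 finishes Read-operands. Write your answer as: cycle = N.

cycle = 24

t=1  I1 issues→FPMUL
t=2  I1 reads, I2 issues→ALU
t=3  I2 reads, I3 issues→FPADD
t=4  I2 exec-done
t=5  I2 writes R5
t=6  I3 reads, I4 issues→ALU
t=7  I1 exec-done
t=8  I1 writes R3
t=9  I3 exec-done, I4 reads
t=10  I3 writes R1, I4 exec-done
t=11  I4 writes R4
t=12  I5 issues→ALU
t=13  I5 reads, I6 issues→FPMUL
t=14  I5 exec-done
t=15  I5 writes R5
t=16  I6 reads
t=21  I6 exec-done
t=22  I6 writes R0
t=23  I7 issues→FPMUL
t=24  I7 reads
t=29  I7 exec-done
t=30  I7 writes R4
t=31  I8 issues→FPMUL
t=32  I8 reads
t=37  I8 exec-done
t=38  I8 writes R3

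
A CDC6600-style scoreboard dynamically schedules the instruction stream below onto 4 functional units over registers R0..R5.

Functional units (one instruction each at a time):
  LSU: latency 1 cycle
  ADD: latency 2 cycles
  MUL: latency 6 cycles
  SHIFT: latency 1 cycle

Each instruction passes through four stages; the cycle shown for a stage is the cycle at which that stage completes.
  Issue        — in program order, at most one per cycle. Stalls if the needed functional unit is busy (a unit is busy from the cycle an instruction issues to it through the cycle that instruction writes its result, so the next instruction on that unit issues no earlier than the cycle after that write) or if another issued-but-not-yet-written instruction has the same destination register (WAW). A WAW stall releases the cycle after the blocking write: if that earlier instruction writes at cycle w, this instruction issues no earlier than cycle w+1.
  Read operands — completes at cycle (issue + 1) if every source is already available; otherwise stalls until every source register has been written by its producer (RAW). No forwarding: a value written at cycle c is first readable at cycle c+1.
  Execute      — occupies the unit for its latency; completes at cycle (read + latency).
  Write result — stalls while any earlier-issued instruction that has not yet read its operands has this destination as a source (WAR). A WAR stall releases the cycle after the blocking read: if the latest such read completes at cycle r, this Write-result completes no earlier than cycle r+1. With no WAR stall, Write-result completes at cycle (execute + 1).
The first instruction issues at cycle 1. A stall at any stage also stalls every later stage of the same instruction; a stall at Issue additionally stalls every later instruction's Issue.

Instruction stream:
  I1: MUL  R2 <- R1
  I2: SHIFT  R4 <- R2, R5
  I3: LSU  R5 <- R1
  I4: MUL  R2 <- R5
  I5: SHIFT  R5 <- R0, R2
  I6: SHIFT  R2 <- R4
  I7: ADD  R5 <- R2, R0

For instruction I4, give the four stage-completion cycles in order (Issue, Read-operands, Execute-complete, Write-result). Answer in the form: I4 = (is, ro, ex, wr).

I4 = (10, 12, 18, 19)

I1 -> (1, 2, 8, 9)
I2 -> (2, 10, 11, 12)  // RAW R2: wait I1 write@9
I3 -> (3, 4, 5, 11)  // WAR R5: wait I2 read@10
I4 -> (10, 12, 18, 19)  // struct: MUL busy until I1 writes@9, RAW R5: wait I3 write@11
I5 -> (13, 20, 21, 22)  // struct: SHIFT busy until I2 writes@12, RAW R2: wait I4 write@19
I6 -> (23, 24, 25, 26)  // struct: SHIFT busy until I5 writes@22
I7 -> (24, 27, 29, 30)  // RAW R2: wait I6 write@26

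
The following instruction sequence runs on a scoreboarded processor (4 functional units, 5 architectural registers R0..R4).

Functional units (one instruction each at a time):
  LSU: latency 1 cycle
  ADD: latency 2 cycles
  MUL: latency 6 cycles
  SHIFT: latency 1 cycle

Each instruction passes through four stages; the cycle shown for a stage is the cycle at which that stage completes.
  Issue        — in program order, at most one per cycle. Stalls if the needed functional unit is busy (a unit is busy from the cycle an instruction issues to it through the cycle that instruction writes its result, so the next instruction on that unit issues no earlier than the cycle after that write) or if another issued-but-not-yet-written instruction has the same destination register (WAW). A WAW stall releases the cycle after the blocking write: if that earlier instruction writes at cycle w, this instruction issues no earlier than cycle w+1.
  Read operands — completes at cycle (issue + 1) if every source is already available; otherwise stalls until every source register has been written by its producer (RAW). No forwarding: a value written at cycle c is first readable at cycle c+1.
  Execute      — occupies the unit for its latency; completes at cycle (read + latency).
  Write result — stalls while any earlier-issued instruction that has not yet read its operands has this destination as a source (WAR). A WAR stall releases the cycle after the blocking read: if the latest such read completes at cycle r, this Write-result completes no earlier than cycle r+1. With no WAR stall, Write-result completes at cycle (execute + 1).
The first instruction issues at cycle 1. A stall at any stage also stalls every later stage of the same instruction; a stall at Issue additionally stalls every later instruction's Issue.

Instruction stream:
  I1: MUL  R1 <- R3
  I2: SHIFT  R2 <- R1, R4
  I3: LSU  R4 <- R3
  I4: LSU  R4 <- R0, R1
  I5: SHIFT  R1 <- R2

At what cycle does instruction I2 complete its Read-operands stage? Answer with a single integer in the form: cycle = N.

[I1] 1/2/8/9
[I2] 2/10/11/12  (RAW R1: wait I1 write@9)
[I3] 3/4/5/11  (WAR R4: wait I2 read@10)
[I4] 12/13/14/15  (struct: LSU busy until I3 writes@11)
[I5] 13/14/15/16

cycle = 10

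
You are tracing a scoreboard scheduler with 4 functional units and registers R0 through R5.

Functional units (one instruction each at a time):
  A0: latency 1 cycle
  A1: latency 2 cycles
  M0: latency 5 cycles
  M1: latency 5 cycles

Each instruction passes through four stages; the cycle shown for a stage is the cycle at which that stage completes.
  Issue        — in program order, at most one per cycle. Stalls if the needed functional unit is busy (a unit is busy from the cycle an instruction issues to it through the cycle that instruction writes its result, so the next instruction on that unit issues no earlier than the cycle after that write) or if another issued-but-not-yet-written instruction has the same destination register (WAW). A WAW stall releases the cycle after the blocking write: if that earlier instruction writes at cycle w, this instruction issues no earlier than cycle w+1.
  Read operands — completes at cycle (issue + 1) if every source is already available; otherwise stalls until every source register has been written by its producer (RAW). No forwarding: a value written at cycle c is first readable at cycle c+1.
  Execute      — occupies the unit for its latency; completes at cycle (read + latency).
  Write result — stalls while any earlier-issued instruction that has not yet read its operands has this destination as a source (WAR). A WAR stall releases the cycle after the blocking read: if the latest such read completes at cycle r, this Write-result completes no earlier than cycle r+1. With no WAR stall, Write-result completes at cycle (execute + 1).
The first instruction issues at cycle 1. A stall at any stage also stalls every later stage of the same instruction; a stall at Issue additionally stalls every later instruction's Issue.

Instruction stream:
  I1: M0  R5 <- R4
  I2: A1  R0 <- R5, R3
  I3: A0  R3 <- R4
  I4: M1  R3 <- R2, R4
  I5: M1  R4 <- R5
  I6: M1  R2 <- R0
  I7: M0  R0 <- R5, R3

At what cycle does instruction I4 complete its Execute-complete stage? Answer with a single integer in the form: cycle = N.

[1] I1 issues→M0
[2] I1 reads | I2 issues→A1
[3] I3 issues→A0
[4] I3 reads
[5] I3 exec-done
[7] I1 exec-done
[8] I1 writes R5
[9] I2 reads
[10] I3 writes R3
[11] I2 exec-done | I4 issues→M1
[12] I2 writes R0 | I4 reads
[17] I4 exec-done
[18] I4 writes R3
[19] I5 issues→M1
[20] I5 reads
[25] I5 exec-done
[26] I5 writes R4
[27] I6 issues→M1
[28] I6 reads | I7 issues→M0
[29] I7 reads
[33] I6 exec-done
[34] I6 writes R2 | I7 exec-done
[35] I7 writes R0

cycle = 17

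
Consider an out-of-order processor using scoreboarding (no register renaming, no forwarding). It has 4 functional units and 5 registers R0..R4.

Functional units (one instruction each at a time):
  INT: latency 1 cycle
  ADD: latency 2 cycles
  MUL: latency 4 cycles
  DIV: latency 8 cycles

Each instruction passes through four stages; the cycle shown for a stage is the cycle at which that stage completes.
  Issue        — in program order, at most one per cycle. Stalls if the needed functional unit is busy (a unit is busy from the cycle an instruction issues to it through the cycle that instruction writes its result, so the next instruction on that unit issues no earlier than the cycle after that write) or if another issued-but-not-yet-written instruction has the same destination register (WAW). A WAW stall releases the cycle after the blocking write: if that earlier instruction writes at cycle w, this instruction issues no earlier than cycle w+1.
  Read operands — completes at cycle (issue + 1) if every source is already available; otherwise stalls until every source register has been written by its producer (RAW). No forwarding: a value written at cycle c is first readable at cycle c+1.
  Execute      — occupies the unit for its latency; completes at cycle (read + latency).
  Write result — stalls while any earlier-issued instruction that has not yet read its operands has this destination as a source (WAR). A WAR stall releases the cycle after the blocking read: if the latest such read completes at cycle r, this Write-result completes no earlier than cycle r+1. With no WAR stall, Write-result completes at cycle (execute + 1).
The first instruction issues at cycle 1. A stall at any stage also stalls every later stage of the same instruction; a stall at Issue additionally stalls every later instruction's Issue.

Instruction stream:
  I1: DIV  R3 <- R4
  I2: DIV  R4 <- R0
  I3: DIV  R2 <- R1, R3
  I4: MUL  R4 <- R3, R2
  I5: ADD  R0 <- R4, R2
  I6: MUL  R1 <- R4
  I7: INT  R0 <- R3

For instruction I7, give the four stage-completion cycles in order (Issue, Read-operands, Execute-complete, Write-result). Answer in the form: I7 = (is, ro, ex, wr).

I7 = (44, 45, 46, 47)

I1 -> (1, 2, 10, 11)
I2 -> (12, 13, 21, 22)  // struct: DIV busy until I1 writes@11
I3 -> (23, 24, 32, 33)  // struct: DIV busy until I2 writes@22
I4 -> (24, 34, 38, 39)  // RAW R2: wait I3 write@33
I5 -> (25, 40, 42, 43)  // RAW R4: wait I4 write@39
I6 -> (40, 41, 45, 46)  // struct: MUL busy until I4 writes@39
I7 -> (44, 45, 46, 47)  // WAW R0: wait I5 write@43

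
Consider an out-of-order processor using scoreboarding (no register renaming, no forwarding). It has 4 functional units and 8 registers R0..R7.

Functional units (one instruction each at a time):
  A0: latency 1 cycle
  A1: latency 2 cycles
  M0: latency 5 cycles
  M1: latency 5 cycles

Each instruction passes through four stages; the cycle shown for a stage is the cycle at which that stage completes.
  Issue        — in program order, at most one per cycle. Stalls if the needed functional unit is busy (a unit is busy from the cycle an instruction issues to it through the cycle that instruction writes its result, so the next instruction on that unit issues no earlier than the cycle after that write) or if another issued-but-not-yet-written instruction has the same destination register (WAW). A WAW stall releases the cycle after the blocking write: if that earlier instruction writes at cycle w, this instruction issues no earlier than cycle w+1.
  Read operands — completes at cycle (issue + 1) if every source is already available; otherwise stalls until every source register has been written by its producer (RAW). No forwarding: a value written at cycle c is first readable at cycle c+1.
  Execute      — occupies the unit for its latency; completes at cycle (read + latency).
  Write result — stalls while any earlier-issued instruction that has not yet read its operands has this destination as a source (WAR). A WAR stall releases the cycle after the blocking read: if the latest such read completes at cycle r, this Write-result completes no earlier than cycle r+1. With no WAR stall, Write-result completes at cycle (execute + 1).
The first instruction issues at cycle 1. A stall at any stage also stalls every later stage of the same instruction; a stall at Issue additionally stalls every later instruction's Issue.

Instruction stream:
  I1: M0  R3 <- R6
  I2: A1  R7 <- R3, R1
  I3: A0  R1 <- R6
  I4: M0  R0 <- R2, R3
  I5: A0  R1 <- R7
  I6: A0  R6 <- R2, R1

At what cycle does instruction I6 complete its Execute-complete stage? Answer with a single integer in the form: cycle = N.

cycle = 18

cycle 1: I1 issues→M0
cycle 2: I1 reads | I2 issues→A1
cycle 3: I3 issues→A0
cycle 4: I3 reads
cycle 5: I3 exec-done
cycle 7: I1 exec-done
cycle 8: I1 writes R3
cycle 9: I2 reads | I4 issues→M0
cycle 10: I3 writes R1 | I4 reads
cycle 11: I2 exec-done | I5 issues→A0
cycle 12: I2 writes R7
cycle 13: I5 reads
cycle 14: I5 exec-done
cycle 15: I4 exec-done | I5 writes R1
cycle 16: I4 writes R0 | I6 issues→A0
cycle 17: I6 reads
cycle 18: I6 exec-done
cycle 19: I6 writes R6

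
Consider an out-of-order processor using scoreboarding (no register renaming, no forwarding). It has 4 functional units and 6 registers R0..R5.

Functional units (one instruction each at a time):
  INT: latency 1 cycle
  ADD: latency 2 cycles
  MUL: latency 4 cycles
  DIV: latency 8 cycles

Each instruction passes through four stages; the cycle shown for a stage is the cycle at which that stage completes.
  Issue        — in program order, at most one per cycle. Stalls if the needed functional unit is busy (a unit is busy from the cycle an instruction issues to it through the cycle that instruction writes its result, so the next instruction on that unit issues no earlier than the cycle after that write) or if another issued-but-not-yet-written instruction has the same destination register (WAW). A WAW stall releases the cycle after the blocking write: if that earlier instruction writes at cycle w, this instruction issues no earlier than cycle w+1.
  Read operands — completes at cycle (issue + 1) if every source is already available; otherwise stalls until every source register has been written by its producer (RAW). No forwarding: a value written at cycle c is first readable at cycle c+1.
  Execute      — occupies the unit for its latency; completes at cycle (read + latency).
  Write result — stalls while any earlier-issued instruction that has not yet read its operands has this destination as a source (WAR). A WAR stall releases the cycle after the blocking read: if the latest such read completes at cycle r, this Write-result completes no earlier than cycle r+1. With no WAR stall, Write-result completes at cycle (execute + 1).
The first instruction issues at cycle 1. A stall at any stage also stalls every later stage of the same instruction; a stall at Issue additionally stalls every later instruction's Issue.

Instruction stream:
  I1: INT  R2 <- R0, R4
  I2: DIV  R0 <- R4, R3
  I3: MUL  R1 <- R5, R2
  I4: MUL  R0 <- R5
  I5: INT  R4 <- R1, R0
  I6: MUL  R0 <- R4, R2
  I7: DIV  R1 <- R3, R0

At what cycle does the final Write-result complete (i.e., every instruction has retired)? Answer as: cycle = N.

cycle = 38

[1] I1 dispatched to INT
[2] I1 operands ready; I2 dispatched to DIV
[3] I1 complete; I2 operands ready; I3 dispatched to MUL
[4] R2←I1
[5] I3 operands ready
[9] I3 complete
[10] R1←I3
[11] I2 complete
[12] R0←I2
[13] I4 dispatched to MUL
[14] I4 operands ready; I5 dispatched to INT
[18] I4 complete
[19] R0←I4
[20] I5 operands ready; I6 dispatched to MUL
[21] I5 complete; I7 dispatched to DIV
[22] R4←I5
[23] I6 operands ready
[27] I6 complete
[28] R0←I6
[29] I7 operands ready
[37] I7 complete
[38] R1←I7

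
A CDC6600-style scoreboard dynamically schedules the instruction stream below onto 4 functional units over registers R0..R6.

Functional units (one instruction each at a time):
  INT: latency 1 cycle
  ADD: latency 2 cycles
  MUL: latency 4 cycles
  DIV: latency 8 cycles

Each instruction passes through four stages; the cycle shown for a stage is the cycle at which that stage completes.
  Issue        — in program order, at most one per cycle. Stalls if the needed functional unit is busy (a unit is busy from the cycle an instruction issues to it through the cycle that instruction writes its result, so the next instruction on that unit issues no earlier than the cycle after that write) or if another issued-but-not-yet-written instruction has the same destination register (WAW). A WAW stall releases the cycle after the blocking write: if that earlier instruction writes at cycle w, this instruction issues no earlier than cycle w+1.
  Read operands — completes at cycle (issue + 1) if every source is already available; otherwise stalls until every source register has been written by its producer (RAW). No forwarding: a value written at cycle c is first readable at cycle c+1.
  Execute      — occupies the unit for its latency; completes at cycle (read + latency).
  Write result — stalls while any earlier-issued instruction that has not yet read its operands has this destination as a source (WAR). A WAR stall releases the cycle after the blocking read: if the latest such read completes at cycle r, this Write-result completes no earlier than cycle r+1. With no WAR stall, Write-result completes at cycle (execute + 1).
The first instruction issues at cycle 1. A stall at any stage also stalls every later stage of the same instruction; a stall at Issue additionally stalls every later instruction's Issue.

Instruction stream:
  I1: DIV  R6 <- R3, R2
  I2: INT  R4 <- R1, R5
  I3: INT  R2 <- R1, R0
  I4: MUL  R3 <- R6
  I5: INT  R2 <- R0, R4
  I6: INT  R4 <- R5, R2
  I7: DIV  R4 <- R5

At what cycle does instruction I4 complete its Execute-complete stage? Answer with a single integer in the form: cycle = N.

[1] I1 dispatched to DIV
[2] I1 operands ready; I2 dispatched to INT
[3] I2 operands ready
[4] I2 complete
[5] R4←I2
[6] I3 dispatched to INT
[7] I3 operands ready; I4 dispatched to MUL
[8] I3 complete
[9] R2←I3
[10] I1 complete; I5 dispatched to INT
[11] R6←I1; I5 operands ready
[12] I4 operands ready; I5 complete
[13] R2←I5
[14] I6 dispatched to INT
[15] I6 operands ready
[16] I4 complete; I6 complete
[17] R3←I4; R4←I6
[18] I7 dispatched to DIV
[19] I7 operands ready
[27] I7 complete
[28] R4←I7

cycle = 16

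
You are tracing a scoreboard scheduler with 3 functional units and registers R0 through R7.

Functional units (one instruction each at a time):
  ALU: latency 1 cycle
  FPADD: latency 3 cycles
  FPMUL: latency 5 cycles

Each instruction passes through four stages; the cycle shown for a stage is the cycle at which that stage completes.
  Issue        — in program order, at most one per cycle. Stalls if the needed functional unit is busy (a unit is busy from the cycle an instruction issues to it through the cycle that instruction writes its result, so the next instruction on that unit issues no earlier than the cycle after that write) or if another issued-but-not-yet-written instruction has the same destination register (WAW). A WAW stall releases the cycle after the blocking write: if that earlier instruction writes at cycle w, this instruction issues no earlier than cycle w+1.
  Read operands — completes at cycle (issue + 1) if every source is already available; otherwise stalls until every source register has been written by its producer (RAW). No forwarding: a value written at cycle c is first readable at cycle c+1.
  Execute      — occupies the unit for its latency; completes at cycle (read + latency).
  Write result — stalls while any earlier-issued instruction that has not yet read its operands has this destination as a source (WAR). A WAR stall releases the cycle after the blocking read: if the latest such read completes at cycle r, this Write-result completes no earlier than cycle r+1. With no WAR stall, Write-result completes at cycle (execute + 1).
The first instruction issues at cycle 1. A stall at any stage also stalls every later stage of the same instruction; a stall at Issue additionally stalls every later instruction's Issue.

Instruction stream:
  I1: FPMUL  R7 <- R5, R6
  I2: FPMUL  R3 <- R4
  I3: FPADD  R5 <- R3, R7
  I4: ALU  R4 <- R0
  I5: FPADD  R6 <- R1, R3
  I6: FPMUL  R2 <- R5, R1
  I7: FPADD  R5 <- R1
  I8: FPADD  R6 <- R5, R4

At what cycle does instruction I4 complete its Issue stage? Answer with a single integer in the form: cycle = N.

cycle = 11

I1: IS=1 RO=2 EX=7 WR=8
I2: IS=9 RO=10 EX=15 WR=16  [struct: FPMUL busy until I1 writes@8]
I3: IS=10 RO=17 EX=20 WR=21  [RAW R3: wait I2 write@16]
I4: IS=11 RO=12 EX=13 WR=14
I5: IS=22 RO=23 EX=26 WR=27  [struct: FPADD busy until I3 writes@21]
I6: IS=23 RO=24 EX=29 WR=30
I7: IS=28 RO=29 EX=32 WR=33  [struct: FPADD busy until I5 writes@27]
I8: IS=34 RO=35 EX=38 WR=39  [struct: FPADD busy until I7 writes@33]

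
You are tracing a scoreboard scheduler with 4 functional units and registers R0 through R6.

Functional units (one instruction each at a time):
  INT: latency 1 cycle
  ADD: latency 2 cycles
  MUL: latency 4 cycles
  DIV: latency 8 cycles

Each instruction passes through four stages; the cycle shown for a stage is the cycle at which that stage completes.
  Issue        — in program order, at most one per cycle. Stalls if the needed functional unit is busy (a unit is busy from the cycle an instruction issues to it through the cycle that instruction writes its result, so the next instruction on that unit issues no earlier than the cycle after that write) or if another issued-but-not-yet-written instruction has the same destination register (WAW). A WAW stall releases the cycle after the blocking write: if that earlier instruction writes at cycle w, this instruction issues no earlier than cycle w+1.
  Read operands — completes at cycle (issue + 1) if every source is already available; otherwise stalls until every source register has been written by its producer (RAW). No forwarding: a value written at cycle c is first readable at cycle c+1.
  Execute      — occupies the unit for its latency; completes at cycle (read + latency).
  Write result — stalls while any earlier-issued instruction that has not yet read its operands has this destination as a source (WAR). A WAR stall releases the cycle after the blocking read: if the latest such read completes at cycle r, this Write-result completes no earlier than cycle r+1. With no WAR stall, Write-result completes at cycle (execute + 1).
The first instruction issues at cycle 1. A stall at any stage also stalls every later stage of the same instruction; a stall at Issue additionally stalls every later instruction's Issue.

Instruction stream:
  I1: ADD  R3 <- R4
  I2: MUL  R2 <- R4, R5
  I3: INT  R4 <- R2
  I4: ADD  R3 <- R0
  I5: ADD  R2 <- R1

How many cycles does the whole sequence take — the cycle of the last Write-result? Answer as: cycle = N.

I1: IS=1 RO=2 EX=4 WR=5
I2: IS=2 RO=3 EX=7 WR=8
I3: IS=3 RO=9 EX=10 WR=11  [RAW R2: wait I2 write@8]
I4: IS=6 RO=7 EX=9 WR=10  [struct: ADD busy until I1 writes@5]
I5: IS=11 RO=12 EX=14 WR=15  [struct: ADD busy until I4 writes@10]

cycle = 15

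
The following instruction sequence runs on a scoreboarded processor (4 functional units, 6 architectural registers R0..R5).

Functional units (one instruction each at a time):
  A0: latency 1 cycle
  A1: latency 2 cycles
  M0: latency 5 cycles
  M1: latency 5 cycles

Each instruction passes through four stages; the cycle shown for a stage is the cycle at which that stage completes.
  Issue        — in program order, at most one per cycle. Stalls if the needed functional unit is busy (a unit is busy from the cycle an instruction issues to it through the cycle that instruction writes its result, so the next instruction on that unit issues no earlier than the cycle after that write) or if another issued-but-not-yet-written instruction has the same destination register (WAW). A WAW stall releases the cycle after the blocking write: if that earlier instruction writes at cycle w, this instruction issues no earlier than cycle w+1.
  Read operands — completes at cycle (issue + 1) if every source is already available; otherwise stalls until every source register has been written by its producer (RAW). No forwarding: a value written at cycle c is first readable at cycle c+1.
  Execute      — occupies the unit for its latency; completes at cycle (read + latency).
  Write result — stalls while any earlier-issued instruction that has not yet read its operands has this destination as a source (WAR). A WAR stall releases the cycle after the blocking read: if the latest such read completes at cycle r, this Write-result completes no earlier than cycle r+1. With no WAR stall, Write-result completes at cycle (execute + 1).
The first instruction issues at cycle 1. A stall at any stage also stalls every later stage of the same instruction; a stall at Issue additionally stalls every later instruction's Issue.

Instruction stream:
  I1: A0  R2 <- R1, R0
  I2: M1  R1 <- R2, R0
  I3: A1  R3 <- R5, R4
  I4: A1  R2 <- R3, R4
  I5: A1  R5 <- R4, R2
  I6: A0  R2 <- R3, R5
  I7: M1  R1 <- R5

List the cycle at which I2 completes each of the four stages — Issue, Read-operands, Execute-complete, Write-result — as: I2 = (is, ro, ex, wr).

cycle 1: issue I1 (A0)
cycle 2: I1 read-ops | issue I2 (M1)
cycle 3: I1 finished on A0 | issue I3 (A1)
cycle 4: I1→R2 | I3 read-ops
cycle 5: I2 read-ops
cycle 6: I3 finished on A1
cycle 7: I3→R3
cycle 8: issue I4 (A1)
cycle 9: I4 read-ops
cycle 10: I2 finished on M1
cycle 11: I2→R1 | I4 finished on A1
cycle 12: I4→R2
cycle 13: issue I5 (A1)
cycle 14: I5 read-ops | issue I6 (A0)
cycle 15: issue I7 (M1)
cycle 16: I5 finished on A1
cycle 17: I5→R5
cycle 18: I6 read-ops | I7 read-ops
cycle 19: I6 finished on A0
cycle 20: I6→R2
cycle 23: I7 finished on M1
cycle 24: I7→R1

I2 = (2, 5, 10, 11)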